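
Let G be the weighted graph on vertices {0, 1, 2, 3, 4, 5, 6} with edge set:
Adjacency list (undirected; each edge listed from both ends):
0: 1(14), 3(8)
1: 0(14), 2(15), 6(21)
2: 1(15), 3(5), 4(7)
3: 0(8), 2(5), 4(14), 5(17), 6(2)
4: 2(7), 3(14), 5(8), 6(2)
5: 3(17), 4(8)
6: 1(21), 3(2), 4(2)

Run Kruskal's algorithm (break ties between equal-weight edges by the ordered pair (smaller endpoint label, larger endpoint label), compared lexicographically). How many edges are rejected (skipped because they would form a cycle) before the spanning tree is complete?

Kruskal's algorithm — process edges by increasing weight (ties by edge label):
3-6 (2): add — endpoints in different components.
4-6 (2): add — endpoints in different components.
2-3 (5): add — endpoints in different components.
2-4 (7): skip — 2 and 4 already connected.
0-3 (8): add — endpoints in different components.
4-5 (8): add — endpoints in different components.
0-1 (14): add — endpoints in different components.
Edges rejected before the tree was complete: 1.

1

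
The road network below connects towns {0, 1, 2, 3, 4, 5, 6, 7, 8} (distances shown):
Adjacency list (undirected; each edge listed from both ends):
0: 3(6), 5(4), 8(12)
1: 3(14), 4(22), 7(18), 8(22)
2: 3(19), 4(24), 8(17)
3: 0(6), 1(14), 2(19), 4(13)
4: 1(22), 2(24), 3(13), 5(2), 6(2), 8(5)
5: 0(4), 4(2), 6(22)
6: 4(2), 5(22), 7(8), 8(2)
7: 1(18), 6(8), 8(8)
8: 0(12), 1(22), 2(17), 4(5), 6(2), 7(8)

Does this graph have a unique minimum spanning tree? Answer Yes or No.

Kruskal's algorithm — process edges by increasing weight (ties by edge label):
4 5 (2): add — endpoints in different components.
4 6 (2): add — endpoints in different components.
6 8 (2): add — endpoints in different components.
0 5 (4): add — endpoints in different components.
4 8 (5): skip — 4 and 8 already connected.
0 3 (6): add — endpoints in different components.
6 7 (8): add — endpoints in different components.
7 8 (8): skip — 7 and 8 already connected.
0 8 (12): skip — 0 and 8 already connected.
3 4 (13): skip — 3 and 4 already connected.
1 3 (14): add — endpoints in different components.
2 8 (17): add — endpoints in different components.
Non-tree edge 7 8 has weight 8, equal to the heaviest edge on its tree cycle — swapping gives another MST of the same weight. Not unique.

No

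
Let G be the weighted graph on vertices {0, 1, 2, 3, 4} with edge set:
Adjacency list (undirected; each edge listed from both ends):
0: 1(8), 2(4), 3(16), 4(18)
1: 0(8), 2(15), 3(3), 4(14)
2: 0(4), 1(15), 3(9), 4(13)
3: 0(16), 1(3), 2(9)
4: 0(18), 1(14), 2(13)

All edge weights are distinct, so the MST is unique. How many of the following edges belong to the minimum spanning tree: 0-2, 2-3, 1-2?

Kruskal: consider edges lightest-first.
1-3 (3): add — endpoints in different components.
0-2 (4): add — endpoints in different components.
0-1 (8): add — endpoints in different components.
2-3 (9): skip — 2 and 3 already connected.
2-4 (13): add — endpoints in different components.
MST edge set: {1-3, 0-2, 0-1, 2-4}.
Of the listed edges, {0-2} are in the MST → 1.

1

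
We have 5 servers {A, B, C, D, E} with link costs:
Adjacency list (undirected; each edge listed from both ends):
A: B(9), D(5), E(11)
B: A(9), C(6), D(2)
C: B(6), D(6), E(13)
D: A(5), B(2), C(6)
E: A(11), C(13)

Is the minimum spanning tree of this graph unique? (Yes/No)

No

Kruskal: consider edges lightest-first.
B—D (2): add — endpoints in different components.
A—D (5): add — endpoints in different components.
B—C (6): add — endpoints in different components.
C—D (6): skip — C and D already connected.
A—B (9): skip — A and B already connected.
A—E (11): add — endpoints in different components.
Non-tree edge C—D has weight 6, equal to the heaviest edge on its tree cycle — swapping gives another MST of the same weight. Not unique.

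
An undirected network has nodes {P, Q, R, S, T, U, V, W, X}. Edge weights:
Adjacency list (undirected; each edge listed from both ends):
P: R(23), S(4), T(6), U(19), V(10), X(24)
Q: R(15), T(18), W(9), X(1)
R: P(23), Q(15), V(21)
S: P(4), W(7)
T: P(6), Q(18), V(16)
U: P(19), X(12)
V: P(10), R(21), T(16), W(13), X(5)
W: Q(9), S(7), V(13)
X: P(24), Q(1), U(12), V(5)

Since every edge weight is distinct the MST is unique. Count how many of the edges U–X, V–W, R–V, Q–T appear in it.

Kruskal's algorithm — process edges by increasing weight (ties by edge label):
Q–X (1): add — endpoints in different components.
P–S (4): add — endpoints in different components.
V–X (5): add — endpoints in different components.
P–T (6): add — endpoints in different components.
S–W (7): add — endpoints in different components.
Q–W (9): add — endpoints in different components.
P–V (10): skip — V and P already connected.
U–X (12): add — endpoints in different components.
V–W (13): skip — V and W already connected.
Q–R (15): add — endpoints in different components.
MST edge set: {Q–X, P–S, V–X, P–T, S–W, Q–W, U–X, Q–R}.
Of the listed edges, {U–X} are in the MST → 1.

1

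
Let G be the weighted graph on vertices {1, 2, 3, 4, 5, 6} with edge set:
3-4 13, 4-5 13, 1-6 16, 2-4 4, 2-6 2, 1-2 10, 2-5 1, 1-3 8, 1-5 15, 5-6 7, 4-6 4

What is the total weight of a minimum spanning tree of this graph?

25

Prim's algorithm from 2:
Step 1: cheapest edge leaving the tree is 2-5 (1); add 5.
Step 2: cheapest edge leaving the tree is 2-6 (2); add 6.
Step 3: cheapest edge leaving the tree is 2-4 (4); add 4.
Step 4: cheapest edge leaving the tree is 1-2 (10); add 1.
Step 5: cheapest edge leaving the tree is 1-3 (8); add 3.
MST edges: 2-5, 2-6, 2-4, 1-2, 1-3; total weight 1+2+4+10+8 = 25.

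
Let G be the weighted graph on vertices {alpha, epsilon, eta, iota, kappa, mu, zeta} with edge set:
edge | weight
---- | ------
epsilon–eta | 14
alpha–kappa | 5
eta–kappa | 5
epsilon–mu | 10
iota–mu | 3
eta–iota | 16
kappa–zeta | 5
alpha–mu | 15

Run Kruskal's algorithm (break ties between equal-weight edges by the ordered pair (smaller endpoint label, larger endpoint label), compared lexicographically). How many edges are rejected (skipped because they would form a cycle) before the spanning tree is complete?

Sort edges by weight, then run Kruskal:
iota–mu (3): add. Components now {epsilon} {zeta} {iota,mu} {alpha} {kappa} {eta}
alpha–kappa (5): add. Components now {epsilon} {zeta} {iota,mu} {alpha,kappa} {eta}
eta–kappa (5): add. Components now {epsilon} {zeta} {iota,mu} {alpha,eta,kappa}
kappa–zeta (5): add. Components now {epsilon} {alpha,eta,kappa,zeta} {iota,mu}
epsilon–mu (10): add. Components now {epsilon,iota,mu} {alpha,eta,kappa,zeta}
epsilon–eta (14): add. Components now {alpha,epsilon,eta,iota,kappa,mu,zeta}
Edges rejected before the tree was complete: 0.

0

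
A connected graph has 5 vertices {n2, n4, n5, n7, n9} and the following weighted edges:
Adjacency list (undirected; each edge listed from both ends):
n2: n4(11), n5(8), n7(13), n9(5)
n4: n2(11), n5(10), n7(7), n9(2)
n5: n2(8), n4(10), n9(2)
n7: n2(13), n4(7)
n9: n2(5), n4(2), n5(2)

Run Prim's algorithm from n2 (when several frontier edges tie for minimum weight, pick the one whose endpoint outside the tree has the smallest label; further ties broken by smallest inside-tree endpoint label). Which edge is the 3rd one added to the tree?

Prim, starting at n2.
Step 1: cheapest edge leaving the tree is n2—n9 (5); add n9.
Step 2: cheapest edge leaving the tree is n4—n9 (2); add n4.
Step 3: cheapest edge leaving the tree is n5—n9 (2); add n5.
Step 4: cheapest edge leaving the tree is n4—n7 (7); add n7.
The 3rd edge added is n5—n9.

n5-n9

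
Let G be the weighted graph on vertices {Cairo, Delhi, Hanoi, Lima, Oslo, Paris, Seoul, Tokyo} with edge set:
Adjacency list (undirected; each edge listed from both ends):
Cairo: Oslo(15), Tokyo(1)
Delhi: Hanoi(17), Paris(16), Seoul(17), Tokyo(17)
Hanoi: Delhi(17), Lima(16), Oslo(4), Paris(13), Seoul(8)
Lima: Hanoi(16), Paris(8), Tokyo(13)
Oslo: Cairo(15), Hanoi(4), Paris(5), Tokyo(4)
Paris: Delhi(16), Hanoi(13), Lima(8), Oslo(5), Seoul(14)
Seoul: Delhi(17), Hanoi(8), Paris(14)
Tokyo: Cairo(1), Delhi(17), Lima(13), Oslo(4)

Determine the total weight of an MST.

46

Kruskal: consider edges lightest-first.
Cairo-Tokyo (1): add — endpoints in different components.
Hanoi-Oslo (4): add — endpoints in different components.
Oslo-Tokyo (4): add — endpoints in different components.
Oslo-Paris (5): add — endpoints in different components.
Hanoi-Seoul (8): add — endpoints in different components.
Lima-Paris (8): add — endpoints in different components.
Hanoi-Paris (13): skip — Paris and Hanoi already connected.
Lima-Tokyo (13): skip — Lima and Tokyo already connected.
Paris-Seoul (14): skip — Seoul and Paris already connected.
Cairo-Oslo (15): skip — Cairo and Oslo already connected.
Delhi-Paris (16): add — endpoints in different components.
MST edges: Cairo-Tokyo, Hanoi-Oslo, Oslo-Tokyo, Oslo-Paris, Hanoi-Seoul, Lima-Paris, Delhi-Paris; total weight 1+4+4+5+8+8+16 = 46.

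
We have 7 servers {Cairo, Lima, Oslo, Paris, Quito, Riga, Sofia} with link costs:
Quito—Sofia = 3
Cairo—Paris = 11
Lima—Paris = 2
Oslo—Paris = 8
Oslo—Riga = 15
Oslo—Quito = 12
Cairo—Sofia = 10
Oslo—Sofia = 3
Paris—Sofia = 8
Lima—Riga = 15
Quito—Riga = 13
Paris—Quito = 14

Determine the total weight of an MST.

39

Prim's algorithm from Cairo:
Step 1: cheapest edge leaving the tree is Cairo—Sofia (10); add Sofia.
Step 2: cheapest edge leaving the tree is Oslo—Sofia (3); add Oslo.
Step 3: cheapest edge leaving the tree is Quito—Sofia (3); add Quito.
Step 4: cheapest edge leaving the tree is Oslo—Paris (8); add Paris.
Step 5: cheapest edge leaving the tree is Lima—Paris (2); add Lima.
Step 6: cheapest edge leaving the tree is Quito—Riga (13); add Riga.
MST edges: Cairo—Sofia, Oslo—Sofia, Quito—Sofia, Oslo—Paris, Lima—Paris, Quito—Riga; total weight 10+3+3+8+2+13 = 39.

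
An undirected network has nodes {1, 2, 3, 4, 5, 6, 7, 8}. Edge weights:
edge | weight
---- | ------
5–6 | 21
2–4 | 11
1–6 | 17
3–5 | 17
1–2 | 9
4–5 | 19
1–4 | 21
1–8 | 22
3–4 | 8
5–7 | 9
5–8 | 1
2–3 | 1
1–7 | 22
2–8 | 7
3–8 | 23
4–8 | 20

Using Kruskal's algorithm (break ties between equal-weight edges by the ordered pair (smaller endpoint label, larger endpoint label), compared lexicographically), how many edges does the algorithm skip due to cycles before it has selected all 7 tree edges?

1

Sort edges by weight, then run Kruskal:
2–3 (1): add — endpoints in different components.
5–8 (1): add — endpoints in different components.
2–8 (7): add — endpoints in different components.
3–4 (8): add — endpoints in different components.
1–2 (9): add — endpoints in different components.
5–7 (9): add — endpoints in different components.
2–4 (11): skip — 2 and 4 already connected.
1–6 (17): add — endpoints in different components.
Edges rejected before the tree was complete: 1.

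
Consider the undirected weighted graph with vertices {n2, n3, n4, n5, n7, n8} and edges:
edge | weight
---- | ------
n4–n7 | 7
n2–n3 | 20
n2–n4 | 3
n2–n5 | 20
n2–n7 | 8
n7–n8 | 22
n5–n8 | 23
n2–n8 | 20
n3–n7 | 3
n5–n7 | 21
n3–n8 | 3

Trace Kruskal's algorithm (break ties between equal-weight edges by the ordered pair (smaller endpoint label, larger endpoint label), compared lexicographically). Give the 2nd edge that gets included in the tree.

n3-n7

Sort edges by weight, then run Kruskal:
n2–n4 (3): add. Components now {n2,n4} {n7} {n3} {n8} {n5}
n3–n7 (3): add. Components now {n2,n4} {n3,n7} {n8} {n5}
n3–n8 (3): add. Components now {n2,n4} {n3,n7,n8} {n5}
n4–n7 (7): add. Components now {n2,n3,n4,n7,n8} {n5}
n2–n7 (8): skip — n7 and n2 already connected.
n2–n3 (20): skip — n3 and n2 already connected.
n2–n5 (20): add. Components now {n2,n3,n4,n5,n7,n8}
The 2nd edge added is n3–n7.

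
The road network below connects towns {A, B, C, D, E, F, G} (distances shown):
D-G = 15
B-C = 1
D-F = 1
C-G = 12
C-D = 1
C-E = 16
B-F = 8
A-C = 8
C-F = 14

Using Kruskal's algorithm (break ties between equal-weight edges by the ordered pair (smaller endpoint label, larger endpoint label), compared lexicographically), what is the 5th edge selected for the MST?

C-G

Sort edges by weight, then run Kruskal:
B-C (1): add. Components now {A} {B,C} {D} {E} {F} {G}
C-D (1): add. Components now {A} {B,C,D} {E} {F} {G}
D-F (1): add. Components now {A} {B,C,D,F} {E} {G}
A-C (8): add. Components now {A,B,C,D,F} {E} {G}
B-F (8): skip — B and F already connected.
C-G (12): add. Components now {A,B,C,D,F,G} {E}
C-F (14): skip — C and F already connected.
D-G (15): skip — D and G already connected.
C-E (16): add. Components now {A,B,C,D,E,F,G}
The 5th edge added is C-G.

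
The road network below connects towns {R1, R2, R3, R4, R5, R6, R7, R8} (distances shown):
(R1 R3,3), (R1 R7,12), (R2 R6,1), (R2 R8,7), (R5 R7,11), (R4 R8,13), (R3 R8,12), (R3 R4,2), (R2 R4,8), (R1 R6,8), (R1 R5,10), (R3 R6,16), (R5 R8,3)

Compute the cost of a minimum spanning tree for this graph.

35

Kruskal: consider edges lightest-first.
R2 R6 (1): add — endpoints in different components.
R3 R4 (2): add — endpoints in different components.
R1 R3 (3): add — endpoints in different components.
R5 R8 (3): add — endpoints in different components.
R2 R8 (7): add — endpoints in different components.
R1 R6 (8): add — endpoints in different components.
R2 R4 (8): skip — R2 and R4 already connected.
R1 R5 (10): skip — R5 and R1 already connected.
R5 R7 (11): add — endpoints in different components.
MST edges: R2 R6, R3 R4, R1 R3, R5 R8, R2 R8, R1 R6, R5 R7; total weight 1+2+3+3+7+8+11 = 35.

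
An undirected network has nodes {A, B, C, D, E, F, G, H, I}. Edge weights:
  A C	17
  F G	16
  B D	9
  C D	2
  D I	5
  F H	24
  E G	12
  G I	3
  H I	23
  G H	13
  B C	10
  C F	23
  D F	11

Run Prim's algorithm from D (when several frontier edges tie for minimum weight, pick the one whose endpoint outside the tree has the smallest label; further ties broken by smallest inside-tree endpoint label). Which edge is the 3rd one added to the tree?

G-I

Prim's algorithm from D:
Step 1: cheapest edge leaving the tree is C D (2); add C.
Step 2: cheapest edge leaving the tree is D I (5); add I.
Step 3: cheapest edge leaving the tree is G I (3); add G.
Step 4: cheapest edge leaving the tree is B D (9); add B.
Step 5: cheapest edge leaving the tree is D F (11); add F.
Step 6: cheapest edge leaving the tree is E G (12); add E.
Step 7: cheapest edge leaving the tree is G H (13); add H.
Step 8: cheapest edge leaving the tree is A C (17); add A.
The 3rd edge added is G I.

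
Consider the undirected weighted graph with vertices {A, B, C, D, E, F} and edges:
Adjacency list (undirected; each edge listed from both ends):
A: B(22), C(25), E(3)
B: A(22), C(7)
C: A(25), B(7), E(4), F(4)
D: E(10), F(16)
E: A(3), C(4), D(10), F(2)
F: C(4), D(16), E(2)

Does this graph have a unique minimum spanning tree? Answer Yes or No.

No

Kruskal's algorithm — process edges by increasing weight (ties by edge label):
E—F (2): add — endpoints in different components.
A—E (3): add — endpoints in different components.
C—E (4): add — endpoints in different components.
C—F (4): skip — C and F already connected.
B—C (7): add — endpoints in different components.
D—E (10): add — endpoints in different components.
Non-tree edge C—F has weight 4, equal to the heaviest edge on its tree cycle — swapping gives another MST of the same weight. Not unique.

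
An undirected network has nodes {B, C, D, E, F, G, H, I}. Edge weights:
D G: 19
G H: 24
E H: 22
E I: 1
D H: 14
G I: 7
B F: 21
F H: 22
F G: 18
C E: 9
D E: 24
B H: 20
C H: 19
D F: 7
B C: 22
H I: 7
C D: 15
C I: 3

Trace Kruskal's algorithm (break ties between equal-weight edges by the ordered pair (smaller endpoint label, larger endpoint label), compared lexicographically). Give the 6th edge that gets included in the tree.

Kruskal: consider edges lightest-first.
E I (1): add — endpoints in different components.
C I (3): add — endpoints in different components.
D F (7): add — endpoints in different components.
G I (7): add — endpoints in different components.
H I (7): add — endpoints in different components.
C E (9): skip — C and E already connected.
D H (14): add — endpoints in different components.
C D (15): skip — C and D already connected.
F G (18): skip — F and G already connected.
C H (19): skip — C and H already connected.
D G (19): skip — D and G already connected.
B H (20): add — endpoints in different components.
The 6th edge added is D H.

D-H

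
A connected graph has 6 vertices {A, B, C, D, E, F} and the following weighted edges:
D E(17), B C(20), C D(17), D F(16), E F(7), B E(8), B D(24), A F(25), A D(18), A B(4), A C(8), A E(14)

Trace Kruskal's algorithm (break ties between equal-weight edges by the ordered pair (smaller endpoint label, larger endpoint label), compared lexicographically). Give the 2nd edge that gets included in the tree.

Sort edges by weight, then run Kruskal:
A B (4): add. Components now {A,B} {C} {D} {E} {F}
E F (7): add. Components now {A,B} {C} {D} {E,F}
A C (8): add. Components now {A,B,C} {D} {E,F}
B E (8): add. Components now {A,B,C,E,F} {D}
A E (14): skip — A and E already connected.
D F (16): add. Components now {A,B,C,D,E,F}
The 2nd edge added is E F.

E-F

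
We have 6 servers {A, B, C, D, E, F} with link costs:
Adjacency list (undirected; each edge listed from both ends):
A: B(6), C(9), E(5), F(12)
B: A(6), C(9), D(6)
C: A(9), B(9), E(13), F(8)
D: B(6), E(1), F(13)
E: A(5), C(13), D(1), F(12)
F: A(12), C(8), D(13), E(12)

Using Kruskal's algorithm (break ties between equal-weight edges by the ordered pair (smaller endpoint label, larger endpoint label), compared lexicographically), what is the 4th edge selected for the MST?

C-F

Kruskal: consider edges lightest-first.
D-E (1): add. Components now {A} {B} {C} {D,E} {F}
A-E (5): add. Components now {A,D,E} {B} {C} {F}
A-B (6): add. Components now {A,B,D,E} {C} {F}
B-D (6): skip — B and D already connected.
C-F (8): add. Components now {A,B,D,E} {C,F}
A-C (9): add. Components now {A,B,C,D,E,F}
The 4th edge added is C-F.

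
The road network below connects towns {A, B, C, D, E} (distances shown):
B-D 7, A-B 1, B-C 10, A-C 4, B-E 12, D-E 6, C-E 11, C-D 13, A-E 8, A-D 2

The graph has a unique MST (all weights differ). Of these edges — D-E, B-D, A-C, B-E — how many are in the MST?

Sort edges by weight, then run Kruskal:
A-B (1): add. Components now {A,B} {C} {D} {E}
A-D (2): add. Components now {A,B,D} {C} {E}
A-C (4): add. Components now {A,B,C,D} {E}
D-E (6): add. Components now {A,B,C,D,E}
MST edge set: {A-B, A-D, A-C, D-E}.
Of the listed edges, {D-E, A-C} are in the MST → 2.

2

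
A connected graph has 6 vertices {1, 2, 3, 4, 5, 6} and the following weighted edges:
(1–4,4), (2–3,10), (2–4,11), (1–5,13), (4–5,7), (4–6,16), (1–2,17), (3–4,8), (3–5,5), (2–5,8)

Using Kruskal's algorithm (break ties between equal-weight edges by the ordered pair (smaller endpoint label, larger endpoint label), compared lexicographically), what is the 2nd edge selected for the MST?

Kruskal's algorithm — process edges by increasing weight (ties by edge label):
1–4 (4): add — endpoints in different components.
3–5 (5): add — endpoints in different components.
4–5 (7): add — endpoints in different components.
2–5 (8): add — endpoints in different components.
3–4 (8): skip — 3 and 4 already connected.
2–3 (10): skip — 2 and 3 already connected.
2–4 (11): skip — 2 and 4 already connected.
1–5 (13): skip — 1 and 5 already connected.
4–6 (16): add — endpoints in different components.
The 2nd edge added is 3–5.

3-5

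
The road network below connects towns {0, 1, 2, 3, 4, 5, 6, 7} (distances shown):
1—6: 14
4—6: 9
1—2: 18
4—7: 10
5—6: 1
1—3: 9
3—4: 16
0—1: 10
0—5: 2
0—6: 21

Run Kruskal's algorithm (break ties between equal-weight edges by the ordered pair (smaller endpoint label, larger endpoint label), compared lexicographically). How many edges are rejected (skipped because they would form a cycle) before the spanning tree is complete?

Kruskal's algorithm — process edges by increasing weight (ties by edge label):
5—6 (1): add — endpoints in different components.
0—5 (2): add — endpoints in different components.
1—3 (9): add — endpoints in different components.
4—6 (9): add — endpoints in different components.
0—1 (10): add — endpoints in different components.
4—7 (10): add — endpoints in different components.
1—6 (14): skip — 1 and 6 already connected.
3—4 (16): skip — 3 and 4 already connected.
1—2 (18): add — endpoints in different components.
Edges rejected before the tree was complete: 2.

2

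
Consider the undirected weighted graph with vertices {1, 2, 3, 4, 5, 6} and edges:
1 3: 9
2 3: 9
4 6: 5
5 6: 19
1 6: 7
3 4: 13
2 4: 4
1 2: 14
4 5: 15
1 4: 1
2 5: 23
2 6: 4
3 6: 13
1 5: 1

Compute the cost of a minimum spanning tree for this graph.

Grow the tree from 1 using Prim:
Step 1: frontier [1 4 1, 1 5 1, 1 6 7, 1 3 9, 1 2 14] → take 1 4 (1); add 4.
Step 2: frontier [1 5 1, 1 6 7, 1 3 9, 1 2 14, 2 4 4, 4 6 5, 3 4 13, 4 5 15] → take 1 5 (1); add 5.
Step 3: frontier [1 6 7, 1 3 9, 1 2 14, 2 4 4, 4 6 5, 3 4 13, 5 6 19, 2 5 23] → take 2 4 (4); add 2.
Step 4: frontier [1 6 7, 1 3 9, 2 6 4, 2 3 9, 4 6 5, 3 4 13, 5 6 19] → take 2 6 (4); add 6.
Step 5: frontier [1 3 9, 2 3 9, 3 4 13, 3 6 13] → take 1 3 (9); add 3.
MST edges: 1 4, 1 5, 2 4, 2 6, 1 3; total weight 1+1+4+4+9 = 19.

19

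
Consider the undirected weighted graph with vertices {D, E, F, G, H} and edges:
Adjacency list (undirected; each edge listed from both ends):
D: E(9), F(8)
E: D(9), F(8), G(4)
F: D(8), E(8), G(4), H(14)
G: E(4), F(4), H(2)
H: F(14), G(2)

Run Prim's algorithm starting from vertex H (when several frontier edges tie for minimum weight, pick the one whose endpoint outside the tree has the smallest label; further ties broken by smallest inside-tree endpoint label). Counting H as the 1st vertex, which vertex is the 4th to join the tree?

F

Prim's algorithm from H:
Step 1: frontier [G H 2, F H 14] → take G H (2); add G.
Step 2: frontier [E G 4, F G 4, F H 14] → take E G (4); add E.
Step 3: frontier [E F 8, D E 9, F G 4, F H 14] → take F G (4); add F.
Step 4: frontier [D E 9, D F 8] → take D F (8); add D.
Vertex order: H, G, E, F, D. The 4th vertex is F.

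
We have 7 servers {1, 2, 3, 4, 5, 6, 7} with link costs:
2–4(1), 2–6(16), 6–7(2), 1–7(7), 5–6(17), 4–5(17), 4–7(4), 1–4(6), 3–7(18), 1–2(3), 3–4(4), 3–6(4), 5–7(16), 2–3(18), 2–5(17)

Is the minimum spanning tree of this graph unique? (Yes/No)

No

Kruskal: consider edges lightest-first.
2–4 (1): add — endpoints in different components.
6–7 (2): add — endpoints in different components.
1–2 (3): add — endpoints in different components.
3–4 (4): add — endpoints in different components.
3–6 (4): add — endpoints in different components.
4–7 (4): skip — 4 and 7 already connected.
1–4 (6): skip — 1 and 4 already connected.
1–7 (7): skip — 1 and 7 already connected.
2–6 (16): skip — 2 and 6 already connected.
5–7 (16): add — endpoints in different components.
Non-tree edge 4–7 has weight 4, equal to the heaviest edge on its tree cycle — swapping gives another MST of the same weight. Not unique.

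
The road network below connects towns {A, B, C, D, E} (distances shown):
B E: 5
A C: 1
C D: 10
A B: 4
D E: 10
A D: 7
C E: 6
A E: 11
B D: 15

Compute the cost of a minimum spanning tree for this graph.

17

Prim's algorithm from D:
Step 1: cheapest edge leaving the tree is A D (7); add A.
Step 2: cheapest edge leaving the tree is A C (1); add C.
Step 3: cheapest edge leaving the tree is A B (4); add B.
Step 4: cheapest edge leaving the tree is B E (5); add E.
MST edges: A D, A C, A B, B E; total weight 7+1+4+5 = 17.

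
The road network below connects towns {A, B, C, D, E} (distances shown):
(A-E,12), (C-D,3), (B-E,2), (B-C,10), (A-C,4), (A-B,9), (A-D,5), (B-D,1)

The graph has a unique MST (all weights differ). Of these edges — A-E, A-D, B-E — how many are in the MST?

1

Kruskal's algorithm — process edges by increasing weight (ties by edge label):
B-D (1): add — endpoints in different components.
B-E (2): add — endpoints in different components.
C-D (3): add — endpoints in different components.
A-C (4): add — endpoints in different components.
MST edge set: {B-D, B-E, C-D, A-C}.
Of the listed edges, {B-E} are in the MST → 1.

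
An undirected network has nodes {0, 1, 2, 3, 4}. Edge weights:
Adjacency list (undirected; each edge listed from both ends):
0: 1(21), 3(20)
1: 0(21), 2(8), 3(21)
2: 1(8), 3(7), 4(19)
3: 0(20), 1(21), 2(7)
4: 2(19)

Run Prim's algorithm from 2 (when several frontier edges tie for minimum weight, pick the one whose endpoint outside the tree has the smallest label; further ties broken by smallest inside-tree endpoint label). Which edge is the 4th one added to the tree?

0-3

Prim, starting at 2.
Step 1: cheapest edge leaving the tree is 2—3 (7); add 3.
Step 2: cheapest edge leaving the tree is 1—2 (8); add 1.
Step 3: cheapest edge leaving the tree is 2—4 (19); add 4.
Step 4: cheapest edge leaving the tree is 0—3 (20); add 0.
The 4th edge added is 0—3.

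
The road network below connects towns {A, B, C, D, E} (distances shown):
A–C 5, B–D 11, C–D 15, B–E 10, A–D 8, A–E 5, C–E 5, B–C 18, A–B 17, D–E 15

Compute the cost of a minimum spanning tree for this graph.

Kruskal's algorithm — process edges by increasing weight (ties by edge label):
A–C (5): add — endpoints in different components.
A–E (5): add — endpoints in different components.
C–E (5): skip — C and E already connected.
A–D (8): add — endpoints in different components.
B–E (10): add — endpoints in different components.
MST edges: A–C, A–E, A–D, B–E; total weight 5+5+8+10 = 28.

28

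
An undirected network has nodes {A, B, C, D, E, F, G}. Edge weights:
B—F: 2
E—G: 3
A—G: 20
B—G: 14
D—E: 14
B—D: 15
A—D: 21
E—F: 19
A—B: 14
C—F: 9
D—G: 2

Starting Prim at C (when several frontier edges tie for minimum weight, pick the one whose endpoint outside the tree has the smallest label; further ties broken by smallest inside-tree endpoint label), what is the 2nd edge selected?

B-F

Prim's algorithm from C:
Step 1: cheapest edge leaving the tree is C—F (9); add F.
Step 2: cheapest edge leaving the tree is B—F (2); add B.
Step 3: cheapest edge leaving the tree is A—B (14); add A.
Step 4: cheapest edge leaving the tree is B—G (14); add G.
Step 5: cheapest edge leaving the tree is D—G (2); add D.
Step 6: cheapest edge leaving the tree is E—G (3); add E.
The 2nd edge added is B—F.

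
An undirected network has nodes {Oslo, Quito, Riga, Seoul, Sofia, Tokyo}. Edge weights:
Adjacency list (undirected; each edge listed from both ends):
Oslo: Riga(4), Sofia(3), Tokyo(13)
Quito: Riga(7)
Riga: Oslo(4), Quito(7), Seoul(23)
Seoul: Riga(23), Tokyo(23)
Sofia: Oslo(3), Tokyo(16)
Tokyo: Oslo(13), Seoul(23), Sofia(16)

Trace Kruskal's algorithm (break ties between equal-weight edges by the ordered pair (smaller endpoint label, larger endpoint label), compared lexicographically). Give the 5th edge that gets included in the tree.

Riga-Seoul

Kruskal: consider edges lightest-first.
Oslo—Sofia (3): add. Components now {Quito} {Oslo,Sofia} {Tokyo} {Riga} {Seoul}
Oslo—Riga (4): add. Components now {Quito} {Oslo,Riga,Sofia} {Tokyo} {Seoul}
Quito—Riga (7): add. Components now {Oslo,Quito,Riga,Sofia} {Tokyo} {Seoul}
Oslo—Tokyo (13): add. Components now {Oslo,Quito,Riga,Sofia,Tokyo} {Seoul}
Sofia—Tokyo (16): skip — Sofia and Tokyo already connected.
Riga—Seoul (23): add. Components now {Oslo,Quito,Riga,Seoul,Sofia,Tokyo}
The 5th edge added is Riga—Seoul.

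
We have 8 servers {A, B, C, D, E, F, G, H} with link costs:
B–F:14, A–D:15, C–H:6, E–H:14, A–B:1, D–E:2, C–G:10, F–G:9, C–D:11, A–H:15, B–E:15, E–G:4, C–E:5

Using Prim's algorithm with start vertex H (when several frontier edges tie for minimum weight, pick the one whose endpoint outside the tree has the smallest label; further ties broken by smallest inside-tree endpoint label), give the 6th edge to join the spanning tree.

Grow the tree from H using Prim:
Step 1: frontier [C–H 6, E–H 14, A–H 15] → take C–H (6); add C.
Step 2: frontier [C–E 5, C–G 10, C–D 11, E–H 14, A–H 15] → take C–E (5); add E.
Step 3: frontier [C–G 10, C–D 11, D–E 2, E–G 4, B–E 15, A–H 15] → take D–E (2); add D.
Step 4: frontier [C–G 10, A–D 15, E–G 4, B–E 15, A–H 15] → take E–G (4); add G.
Step 5: frontier [A–D 15, B–E 15, F–G 9, A–H 15] → take F–G (9); add F.
Step 6: frontier [A–D 15, B–E 15, B–F 14, A–H 15] → take B–F (14); add B.
Step 7: frontier [A–B 1, A–D 15, A–H 15] → take A–B (1); add A.
The 6th edge added is B–F.

B-F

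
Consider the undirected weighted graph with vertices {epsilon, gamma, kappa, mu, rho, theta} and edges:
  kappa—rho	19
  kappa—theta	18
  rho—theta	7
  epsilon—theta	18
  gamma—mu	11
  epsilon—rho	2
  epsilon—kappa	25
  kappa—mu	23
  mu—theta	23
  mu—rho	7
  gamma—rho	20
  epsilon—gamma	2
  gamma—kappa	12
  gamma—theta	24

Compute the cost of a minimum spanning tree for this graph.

30

Prim, starting at gamma.
Step 1: cheapest edge leaving the tree is epsilon—gamma (2); add epsilon.
Step 2: cheapest edge leaving the tree is epsilon—rho (2); add rho.
Step 3: cheapest edge leaving the tree is mu—rho (7); add mu.
Step 4: cheapest edge leaving the tree is rho—theta (7); add theta.
Step 5: cheapest edge leaving the tree is gamma—kappa (12); add kappa.
MST edges: epsilon—gamma, epsilon—rho, mu—rho, rho—theta, gamma—kappa; total weight 2+2+7+7+12 = 30.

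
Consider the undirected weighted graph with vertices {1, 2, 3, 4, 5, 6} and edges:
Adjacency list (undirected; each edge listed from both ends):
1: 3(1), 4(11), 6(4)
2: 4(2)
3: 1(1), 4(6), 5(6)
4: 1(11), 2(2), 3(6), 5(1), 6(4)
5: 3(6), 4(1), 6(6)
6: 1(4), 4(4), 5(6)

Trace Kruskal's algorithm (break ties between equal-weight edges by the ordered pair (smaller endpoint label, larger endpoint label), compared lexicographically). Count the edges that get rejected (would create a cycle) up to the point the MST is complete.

0

Sort edges by weight, then run Kruskal:
1 3 (1): add. Components now {1,3} {2} {4} {5} {6}
4 5 (1): add. Components now {1,3} {2} {4,5} {6}
2 4 (2): add. Components now {1,3} {2,4,5} {6}
1 6 (4): add. Components now {1,3,6} {2,4,5}
4 6 (4): add. Components now {1,2,3,4,5,6}
Edges rejected before the tree was complete: 0.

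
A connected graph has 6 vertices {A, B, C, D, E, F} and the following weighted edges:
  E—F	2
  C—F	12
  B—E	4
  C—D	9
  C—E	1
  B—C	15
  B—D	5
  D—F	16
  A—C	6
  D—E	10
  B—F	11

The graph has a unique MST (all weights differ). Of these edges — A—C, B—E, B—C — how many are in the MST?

2

Kruskal's algorithm — process edges by increasing weight (ties by edge label):
C—E (1): add. Components now {A} {B} {C,E} {D} {F}
E—F (2): add. Components now {A} {B} {C,E,F} {D}
B—E (4): add. Components now {A} {B,C,E,F} {D}
B—D (5): add. Components now {A} {B,C,D,E,F}
A—C (6): add. Components now {A,B,C,D,E,F}
MST edge set: {C—E, E—F, B—E, B—D, A—C}.
Of the listed edges, {A—C, B—E} are in the MST → 2.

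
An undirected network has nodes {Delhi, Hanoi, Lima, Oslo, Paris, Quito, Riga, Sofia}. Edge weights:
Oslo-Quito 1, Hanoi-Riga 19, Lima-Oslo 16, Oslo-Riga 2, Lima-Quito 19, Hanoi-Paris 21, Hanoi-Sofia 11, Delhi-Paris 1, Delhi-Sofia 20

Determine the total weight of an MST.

70

Kruskal's algorithm — process edges by increasing weight (ties by edge label):
Delhi-Paris (1): add — endpoints in different components.
Oslo-Quito (1): add — endpoints in different components.
Oslo-Riga (2): add — endpoints in different components.
Hanoi-Sofia (11): add — endpoints in different components.
Lima-Oslo (16): add — endpoints in different components.
Hanoi-Riga (19): add — endpoints in different components.
Lima-Quito (19): skip — Lima and Quito already connected.
Delhi-Sofia (20): add — endpoints in different components.
MST edges: Delhi-Paris, Oslo-Quito, Oslo-Riga, Hanoi-Sofia, Lima-Oslo, Hanoi-Riga, Delhi-Sofia; total weight 1+1+2+11+16+19+20 = 70.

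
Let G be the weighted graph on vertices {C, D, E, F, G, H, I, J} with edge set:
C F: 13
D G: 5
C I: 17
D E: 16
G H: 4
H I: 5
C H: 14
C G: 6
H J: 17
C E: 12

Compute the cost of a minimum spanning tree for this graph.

62

Prim, starting at J.
Step 1: cheapest edge leaving the tree is H J (17); add H.
Step 2: cheapest edge leaving the tree is G H (4); add G.
Step 3: cheapest edge leaving the tree is D G (5); add D.
Step 4: cheapest edge leaving the tree is H I (5); add I.
Step 5: cheapest edge leaving the tree is C G (6); add C.
Step 6: cheapest edge leaving the tree is C E (12); add E.
Step 7: cheapest edge leaving the tree is C F (13); add F.
MST edges: H J, G H, D G, H I, C G, C E, C F; total weight 17+4+5+5+6+12+13 = 62.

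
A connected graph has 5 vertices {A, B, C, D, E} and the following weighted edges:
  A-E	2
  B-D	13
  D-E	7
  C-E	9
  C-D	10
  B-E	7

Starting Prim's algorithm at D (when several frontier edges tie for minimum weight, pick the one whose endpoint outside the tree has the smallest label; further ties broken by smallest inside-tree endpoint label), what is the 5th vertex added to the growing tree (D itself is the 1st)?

Grow the tree from D using Prim:
Step 1: cheapest edge leaving the tree is D-E (7); add E.
Step 2: cheapest edge leaving the tree is A-E (2); add A.
Step 3: cheapest edge leaving the tree is B-E (7); add B.
Step 4: cheapest edge leaving the tree is C-E (9); add C.
Vertex order: D, E, A, B, C. The 5th vertex is C.

C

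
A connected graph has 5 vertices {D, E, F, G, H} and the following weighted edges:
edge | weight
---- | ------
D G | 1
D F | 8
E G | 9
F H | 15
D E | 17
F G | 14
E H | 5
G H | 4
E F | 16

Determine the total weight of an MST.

18

Grow the tree from F using Prim:
Step 1: frontier [D F 8, F G 14, F H 15, E F 16] → take D F (8); add D.
Step 2: frontier [D G 1, D E 17, F G 14, F H 15, E F 16] → take D G (1); add G.
Step 3: frontier [D E 17, F H 15, E F 16, G H 4, E G 9] → take G H (4); add H.
Step 4: frontier [D E 17, E F 16, E G 9, E H 5] → take E H (5); add E.
MST edges: D F, D G, G H, E H; total weight 8+1+4+5 = 18.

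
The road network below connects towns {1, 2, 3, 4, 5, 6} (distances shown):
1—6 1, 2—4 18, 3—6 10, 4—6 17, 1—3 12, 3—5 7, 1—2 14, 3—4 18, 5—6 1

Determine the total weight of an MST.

40

Sort edges by weight, then run Kruskal:
1—6 (1): add — endpoints in different components.
5—6 (1): add — endpoints in different components.
3—5 (7): add — endpoints in different components.
3—6 (10): skip — 3 and 6 already connected.
1—3 (12): skip — 1 and 3 already connected.
1—2 (14): add — endpoints in different components.
4—6 (17): add — endpoints in different components.
MST edges: 1—6, 5—6, 3—5, 1—2, 4—6; total weight 1+1+7+14+17 = 40.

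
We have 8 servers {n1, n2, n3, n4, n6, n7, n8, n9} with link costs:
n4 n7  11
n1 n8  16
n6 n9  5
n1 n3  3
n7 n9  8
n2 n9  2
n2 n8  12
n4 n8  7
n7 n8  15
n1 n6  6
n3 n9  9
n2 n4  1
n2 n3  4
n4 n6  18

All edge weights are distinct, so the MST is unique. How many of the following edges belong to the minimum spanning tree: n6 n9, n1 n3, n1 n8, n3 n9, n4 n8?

3

Kruskal's algorithm — process edges by increasing weight (ties by edge label):
n2 n4 (1): add — endpoints in different components.
n2 n9 (2): add — endpoints in different components.
n1 n3 (3): add — endpoints in different components.
n2 n3 (4): add — endpoints in different components.
n6 n9 (5): add — endpoints in different components.
n1 n6 (6): skip — n6 and n1 already connected.
n4 n8 (7): add — endpoints in different components.
n7 n9 (8): add — endpoints in different components.
MST edge set: {n2 n4, n2 n9, n1 n3, n2 n3, n6 n9, n4 n8, n7 n9}.
Of the listed edges, {n6 n9, n1 n3, n4 n8} are in the MST → 3.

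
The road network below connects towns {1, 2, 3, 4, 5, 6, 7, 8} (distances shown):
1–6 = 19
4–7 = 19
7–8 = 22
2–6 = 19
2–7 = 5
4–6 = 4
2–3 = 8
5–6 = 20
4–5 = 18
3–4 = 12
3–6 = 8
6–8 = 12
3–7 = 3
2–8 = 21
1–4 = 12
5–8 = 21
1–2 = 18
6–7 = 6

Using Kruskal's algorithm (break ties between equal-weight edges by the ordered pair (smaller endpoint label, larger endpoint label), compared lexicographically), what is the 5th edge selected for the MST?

1-4

Kruskal's algorithm — process edges by increasing weight (ties by edge label):
3–7 (3): add — endpoints in different components.
4–6 (4): add — endpoints in different components.
2–7 (5): add — endpoints in different components.
6–7 (6): add — endpoints in different components.
2–3 (8): skip — 2 and 3 already connected.
3–6 (8): skip — 3 and 6 already connected.
1–4 (12): add — endpoints in different components.
3–4 (12): skip — 3 and 4 already connected.
6–8 (12): add — endpoints in different components.
1–2 (18): skip — 1 and 2 already connected.
4–5 (18): add — endpoints in different components.
The 5th edge added is 1–4.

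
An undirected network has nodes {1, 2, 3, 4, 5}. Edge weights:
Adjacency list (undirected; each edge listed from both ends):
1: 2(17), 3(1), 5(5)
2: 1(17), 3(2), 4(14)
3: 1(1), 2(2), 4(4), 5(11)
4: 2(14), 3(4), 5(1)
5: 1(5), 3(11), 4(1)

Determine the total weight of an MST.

Grow the tree from 2 using Prim:
Step 1: cheapest edge leaving the tree is 2 3 (2); add 3.
Step 2: cheapest edge leaving the tree is 1 3 (1); add 1.
Step 3: cheapest edge leaving the tree is 3 4 (4); add 4.
Step 4: cheapest edge leaving the tree is 4 5 (1); add 5.
MST edges: 2 3, 1 3, 3 4, 4 5; total weight 2+1+4+1 = 8.

8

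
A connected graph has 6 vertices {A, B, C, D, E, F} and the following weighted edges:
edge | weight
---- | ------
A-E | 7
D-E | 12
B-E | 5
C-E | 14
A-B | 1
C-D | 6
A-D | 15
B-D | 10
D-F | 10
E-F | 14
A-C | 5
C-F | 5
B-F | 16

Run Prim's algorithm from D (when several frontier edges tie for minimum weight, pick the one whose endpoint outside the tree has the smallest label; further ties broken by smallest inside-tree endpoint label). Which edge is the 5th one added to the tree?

C-F

Grow the tree from D using Prim:
Step 1: frontier [C-D 6, B-D 10, D-F 10, D-E 12, A-D 15] → take C-D (6); add C.
Step 2: frontier [A-C 5, C-F 5, C-E 14, B-D 10, D-F 10, D-E 12, A-D 15] → take A-C (5); add A.
Step 3: frontier [A-B 1, A-E 7, C-F 5, C-E 14, B-D 10, D-F 10, D-E 12] → take A-B (1); add B.
Step 4: frontier [A-E 7, B-E 5, B-F 16, C-F 5, C-E 14, D-F 10, D-E 12] → take B-E (5); add E.
Step 5: frontier [B-F 16, C-F 5, D-F 10, E-F 14] → take C-F (5); add F.
The 5th edge added is C-F.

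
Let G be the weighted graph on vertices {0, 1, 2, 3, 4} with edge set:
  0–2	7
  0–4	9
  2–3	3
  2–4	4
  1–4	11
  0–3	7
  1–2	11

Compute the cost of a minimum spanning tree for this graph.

Prim, starting at 3.
Step 1: frontier [2–3 3, 0–3 7] → take 2–3 (3); add 2.
Step 2: frontier [2–4 4, 0–2 7, 1–2 11, 0–3 7] → take 2–4 (4); add 4.
Step 3: frontier [0–2 7, 1–2 11, 0–3 7, 0–4 9, 1–4 11] → take 0–2 (7); add 0.
Step 4: frontier [1–2 11, 1–4 11] → take 1–2 (11); add 1.
MST edges: 2–3, 2–4, 0–2, 1–2; total weight 3+4+7+11 = 25.

25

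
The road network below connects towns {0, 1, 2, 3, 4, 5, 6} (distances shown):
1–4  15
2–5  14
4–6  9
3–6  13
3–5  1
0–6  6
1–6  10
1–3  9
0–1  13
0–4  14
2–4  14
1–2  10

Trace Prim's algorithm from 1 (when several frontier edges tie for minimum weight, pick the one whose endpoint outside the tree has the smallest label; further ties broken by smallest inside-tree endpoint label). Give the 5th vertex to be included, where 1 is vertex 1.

Grow the tree from 1 using Prim:
Step 1: frontier [1–3 9, 1–2 10, 1–6 10, 0–1 13, 1–4 15] → take 1–3 (9); add 3.
Step 2: frontier [1–2 10, 1–6 10, 0–1 13, 1–4 15, 3–5 1, 3–6 13] → take 3–5 (1); add 5.
Step 3: frontier [1–2 10, 1–6 10, 0–1 13, 1–4 15, 3–6 13, 2–5 14] → take 1–2 (10); add 2.
Step 4: frontier [1–6 10, 0–1 13, 1–4 15, 2–4 14, 3–6 13] → take 1–6 (10); add 6.
Step 5: frontier [0–1 13, 1–4 15, 2–4 14, 0–6 6, 4–6 9] → take 0–6 (6); add 0.
Step 6: frontier [0–4 14, 1–4 15, 2–4 14, 4–6 9] → take 4–6 (9); add 4.
Vertex order: 1, 3, 5, 2, 6, 0, 4. The 5th vertex is 6.

6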